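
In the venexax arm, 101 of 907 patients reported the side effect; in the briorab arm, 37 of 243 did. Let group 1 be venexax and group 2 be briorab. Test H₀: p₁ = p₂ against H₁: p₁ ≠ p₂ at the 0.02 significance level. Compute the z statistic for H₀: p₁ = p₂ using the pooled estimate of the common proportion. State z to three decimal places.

p̂₁ = 101/907 ≈ 0.11136, p̂₂ = 37/243 ≈ 0.15226.
Pooled p̂ = (101+37)/(907+243) = 138/1150 = 0.12000.
SE = √(0.1056 × 0.00521776) = 0.02347.
z = (0.11136 − 0.15226)/0.02347 = -0.04090/0.02347 = -1.743.
Two-sided p-value ≈ 2·Φ(−1.743) = 0.0814; since p > α = 0.02, fail to reject H₀.

z = -1.743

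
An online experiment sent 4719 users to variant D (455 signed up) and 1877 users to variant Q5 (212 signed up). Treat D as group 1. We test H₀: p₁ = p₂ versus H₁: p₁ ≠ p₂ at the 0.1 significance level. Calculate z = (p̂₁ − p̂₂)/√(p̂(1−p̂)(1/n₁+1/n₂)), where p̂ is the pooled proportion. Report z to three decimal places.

p̂₁ = 455/4719 = 0.09642, p̂₂ = 212/1877 = 0.11295.
Pooled p̂ = (455+212)/(4719+1877) = 667/6596 = 0.10112.
SE = √(0.0908963 × 0.000744674) = 0.00823.
z = (0.09642 − 0.11295)/0.00823 = -0.01653/0.00823 = -2.009.
Two-sided p-value ≈ 2·Φ(−2.009) = 0.0446, so at α = 0.1 we reject H₀.

z = -2.009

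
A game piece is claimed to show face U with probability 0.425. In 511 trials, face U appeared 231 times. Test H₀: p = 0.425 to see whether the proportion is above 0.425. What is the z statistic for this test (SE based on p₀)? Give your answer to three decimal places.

p̂ = 231/511 ≈ 0.45205.
SE = √(p₀(1−p₀)/n) = √(0.24437/511) = 0.02187.
z = (0.45205 − 0.425)/0.02187 = 0.02705/0.02187 = 1.237.
p-value = P(Z > 1.237) ≈ 0.1080.

z = 1.237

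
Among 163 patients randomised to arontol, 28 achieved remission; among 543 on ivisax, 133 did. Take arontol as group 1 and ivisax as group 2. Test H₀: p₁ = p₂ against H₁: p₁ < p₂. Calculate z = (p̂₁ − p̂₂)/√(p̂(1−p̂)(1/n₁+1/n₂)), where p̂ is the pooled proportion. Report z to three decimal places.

z = -1.952

p̂₁ = 28/163 ≈ 0.17178, p̂₂ = 133/543 ≈ 0.24494.
Pooled p̂ = (28+133)/(163+543) = 161/706 = 0.22805.
SE = √(0.176041 × 0.00797659) = 0.03747.
z = (0.17178 − 0.24494)/0.03747 = -0.07316/0.03747 = -1.952.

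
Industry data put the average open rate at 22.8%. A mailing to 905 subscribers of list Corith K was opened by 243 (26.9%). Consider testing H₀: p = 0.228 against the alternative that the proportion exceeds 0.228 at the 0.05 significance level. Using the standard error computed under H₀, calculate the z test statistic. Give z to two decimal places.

z = 2.90

p̂ = 243/905 = 0.26851.
SE = √(p₀(1−p₀)/n) = √(0.17602/905) = 0.01395.
z = (0.26851 − 0.228)/0.01395 = 0.04051/0.01395 = 2.90.
p-value = P(Z > 2.905) ≈ 0.0018, so at α = 0.05 we reject H₀.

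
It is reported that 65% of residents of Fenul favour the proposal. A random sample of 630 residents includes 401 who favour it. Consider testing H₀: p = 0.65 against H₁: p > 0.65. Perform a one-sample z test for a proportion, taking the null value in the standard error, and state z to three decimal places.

p̂ = 401/630 ≈ 0.63651.
Under H₀, SE = √(0.65·0.35/630) = √(0.000361111) = 0.01900.
z = (0.63651 − 0.65)/0.01900 = -0.01349/0.01900 = -0.710.

z = -0.710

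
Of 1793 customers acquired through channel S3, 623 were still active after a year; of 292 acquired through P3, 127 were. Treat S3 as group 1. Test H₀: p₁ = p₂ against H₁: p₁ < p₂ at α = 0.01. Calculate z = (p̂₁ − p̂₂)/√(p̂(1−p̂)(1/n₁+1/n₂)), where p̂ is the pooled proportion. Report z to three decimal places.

z = -2.888

p̂₁ = 623/1793 = 0.34746, p̂₂ = 127/292 = 0.43493.
Pooled p̂ = (623+127)/(1793+292) = 750/2085 = 0.35971.
SE = √(p̂(1−p̂)(1/n₁+1/n₂)) = √(0.35971·0.64029·0.00398238) = √(0.00091722) = 0.03029.
z = (0.34746 − 0.43493)/0.03029 = -0.08747/0.03029 = -2.888.
p-value = P(Z < -2.888) ≈ 0.0019. With α = 0.01, reject H₀.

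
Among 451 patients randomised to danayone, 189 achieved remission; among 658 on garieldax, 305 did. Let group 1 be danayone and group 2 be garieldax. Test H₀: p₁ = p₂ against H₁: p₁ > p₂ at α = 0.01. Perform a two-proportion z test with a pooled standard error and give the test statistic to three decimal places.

z = -1.463

p̂₁ = 189/451 = 0.41907, p̂₂ = 305/658 = 0.46353.
Pooled p̂ = (189+305)/(451+658) = 494/1109 = 0.44545.
SE = √(p̂(1−p̂)(1/n₁+1/n₂)) = √(0.44545·0.55455·0.00373705) = √(0.000923141) = 0.03038.
z = (0.41907 − 0.46353)/0.03038 = -0.04446/0.03038 = -1.463.
p-value = P(Z > -1.463) ≈ 0.9283; since p > α = 0.01, fail to reject H₀.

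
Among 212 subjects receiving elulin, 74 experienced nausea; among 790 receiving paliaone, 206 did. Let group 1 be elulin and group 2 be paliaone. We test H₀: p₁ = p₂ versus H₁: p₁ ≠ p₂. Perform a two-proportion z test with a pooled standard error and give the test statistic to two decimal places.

p̂₁ = 74/212 ≈ 0.3491, p̂₂ = 206/790 ≈ 0.2608.
Pooled p̂ = (74+206)/(212+790) = 280/1002 = 0.2794.
SE = √(p̂(1−p̂)(1/n₁+1/n₂)) = √(0.2794·0.7206·0.0059828) = √(0.00120466) = 0.0347.
z = (0.3491 − 0.2608)/0.0347 = 0.0883/0.0347 = 2.54.

z = 2.54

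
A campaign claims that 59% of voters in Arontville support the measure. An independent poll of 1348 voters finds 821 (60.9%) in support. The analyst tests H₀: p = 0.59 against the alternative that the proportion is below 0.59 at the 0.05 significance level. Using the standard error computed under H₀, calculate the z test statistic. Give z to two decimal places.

z = 1.42

p̂ = 821/1348 ≈ 0.60905.
SE = √(p₀(1−p₀)/n) = √(0.2419/1348) = 0.01340.
z = (0.60905 − 0.59)/0.01340 = 0.01905/0.01340 = 1.42.
p-value = P(Z < 1.422) ≈ 0.9225, so at α = 0.05 we fail to reject H₀.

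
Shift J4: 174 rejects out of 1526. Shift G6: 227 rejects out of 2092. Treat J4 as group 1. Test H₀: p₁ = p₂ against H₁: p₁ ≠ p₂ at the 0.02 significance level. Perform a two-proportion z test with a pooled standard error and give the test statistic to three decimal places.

p̂₁ = 174/1526 = 0.114024, p̂₂ = 227/2092 = 0.108509.
Pooled p̂ = (174+227)/(1526+2092) = 401/3618 = 0.110835.
SE = √(0.0985504 × 0.00113332) = 0.010568.
z = (0.114024 − 0.108509)/0.010568 = 0.005515/0.010568 = 0.522.
p-value = 2·P(Z > 0.522) ≈ 0.6018, so at α = 0.02 we fail to reject H₀.

z = 0.522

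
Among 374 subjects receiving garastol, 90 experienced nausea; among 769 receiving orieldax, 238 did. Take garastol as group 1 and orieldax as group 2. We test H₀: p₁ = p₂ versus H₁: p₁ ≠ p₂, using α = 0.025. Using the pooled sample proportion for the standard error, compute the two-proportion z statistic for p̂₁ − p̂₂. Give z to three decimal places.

p̂₁ = 90/374 ≈ 0.24064, p̂₂ = 238/769 ≈ 0.30949.
Pooled p̂ = (90+238)/(374+769) = 328/1143 = 0.28696.
SE = √(p̂(1−p̂)(1/n₁+1/n₂)) = √(0.28696·0.71304·0.00397419) = √(0.000813181) = 0.02852.
z = (0.24064 − 0.30949)/0.02852 = -0.06885/0.02852 = -2.414.
Two-sided p-value ≈ 2·Φ(−2.414) = 0.0158, so at α = 0.025 we reject H₀.

z = -2.414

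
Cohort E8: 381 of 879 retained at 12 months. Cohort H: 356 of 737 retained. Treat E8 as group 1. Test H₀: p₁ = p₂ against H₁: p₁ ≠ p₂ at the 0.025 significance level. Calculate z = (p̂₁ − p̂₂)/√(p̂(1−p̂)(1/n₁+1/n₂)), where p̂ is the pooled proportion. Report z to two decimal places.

p̂₁ = 381/879 = 0.4334, p̂₂ = 356/737 = 0.4830.
Pooled p̂ = (381+356)/(879+737) = 737/1616 = 0.4561.
SE = √(p̂(1−p̂)(1/n₁+1/n₂)) = √(0.4561·0.5439·0.00249451) = √(0.000618812) = 0.0249.
z = (0.4334 − 0.4830)/0.0249 = -0.0496/0.0249 = -1.99.
p-value = 2·P(Z > 1.994) ≈ 0.0462, so at α = 0.025 we fail to reject H₀.

z = -1.99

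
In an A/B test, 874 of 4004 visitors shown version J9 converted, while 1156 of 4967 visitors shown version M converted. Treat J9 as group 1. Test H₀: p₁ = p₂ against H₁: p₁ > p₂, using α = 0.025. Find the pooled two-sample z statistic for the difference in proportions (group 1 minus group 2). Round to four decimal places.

p̂₁ = 874/4004 ≈ 0.2182817, p̂₂ = 1156/4967 ≈ 0.2327361.
Pooled p̂ = (874+1156)/(4004+4967) = 2030/8971 = 0.2262847.
SE = √(p̂(1−p̂)(1/n₁+1/n₂)) = √(0.2262847·0.7737153·0.000451079) = √(7.89749e-05) = 0.0088868.
z = (0.2182817 − 0.2327361)/0.0088868 = -0.0144544/0.0088868 = -1.6265.
p-value = P(Z > -1.626) ≈ 0.9481, so at α = 0.025 we fail to reject H₀.

z = -1.6265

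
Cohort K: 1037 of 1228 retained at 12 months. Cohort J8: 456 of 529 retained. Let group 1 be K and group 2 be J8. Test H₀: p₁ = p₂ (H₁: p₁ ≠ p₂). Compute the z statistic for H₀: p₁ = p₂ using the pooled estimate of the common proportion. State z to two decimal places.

z = -0.94

p̂₁ = 1037/1228 = 0.8445, p̂₂ = 456/529 = 0.8620.
Pooled p̂ = (1037+456)/(1228+529) = 1493/1757 = 0.8497.
SE = √(0.127679 × 0.00270469) = 0.0186.
z = (0.8445 − 0.8620)/0.0186 = -0.0175/0.0186 = -0.94.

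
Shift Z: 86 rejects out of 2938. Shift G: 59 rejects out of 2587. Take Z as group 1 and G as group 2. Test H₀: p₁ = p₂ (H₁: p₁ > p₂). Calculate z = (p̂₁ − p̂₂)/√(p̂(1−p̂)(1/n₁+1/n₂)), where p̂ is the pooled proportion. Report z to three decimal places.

p̂₁ = 86/2938 = 0.029272, p̂₂ = 59/2587 = 0.022806.
Pooled p̂ = (86+59)/(2938+2587) = 145/5525 = 0.026244.
SE = √(p̂(1−p̂)(1/n₁+1/n₂)) = √(0.026244·0.973756·0.000726916) = √(1.85768e-05) = 0.004310.
z = (0.029272 − 0.022806)/0.004310 = 0.006466/0.004310 = 1.500.
p-value = P(Z > 1.500) ≈ 0.0668.

z = 1.500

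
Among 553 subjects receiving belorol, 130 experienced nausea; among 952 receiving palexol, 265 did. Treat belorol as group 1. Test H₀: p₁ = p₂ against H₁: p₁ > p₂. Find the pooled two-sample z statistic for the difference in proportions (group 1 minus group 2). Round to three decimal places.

z = -1.840

p̂₁ = 130/553 = 0.23508, p̂₂ = 265/952 = 0.27836.
Pooled p̂ = (130+265)/(553+952) = 395/1505 = 0.26246.
SE = √(0.193574 × 0.00285874) = 0.02352.
z = (0.23508 − 0.27836)/0.02352 = -0.04328/0.02352 = -1.840.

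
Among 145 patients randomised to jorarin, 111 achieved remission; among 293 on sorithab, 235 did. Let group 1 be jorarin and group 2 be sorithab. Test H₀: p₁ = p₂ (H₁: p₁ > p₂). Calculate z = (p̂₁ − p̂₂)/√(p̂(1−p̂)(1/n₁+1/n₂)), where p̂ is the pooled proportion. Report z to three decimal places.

p̂₁ = 111/145 ≈ 0.76552, p̂₂ = 235/293 ≈ 0.80205.
Pooled p̂ = (111+235)/(145+293) = 346/438 = 0.78995.
SE = √(p̂(1−p̂)(1/n₁+1/n₂)) = √(0.78995·0.21005·0.0103095) = √(0.00171062) = 0.04136.
z = (0.76552 − 0.80205)/0.04136 = -0.03653/0.04136 = -0.883.

z = -0.883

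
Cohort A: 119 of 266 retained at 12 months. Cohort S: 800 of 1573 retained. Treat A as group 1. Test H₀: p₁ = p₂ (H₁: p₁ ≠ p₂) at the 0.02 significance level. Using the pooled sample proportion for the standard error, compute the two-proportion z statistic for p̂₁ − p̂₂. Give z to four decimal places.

p̂₁ = 119/266 = 0.447368, p̂₂ = 800/1573 = 0.508582.
Pooled p̂ = (119+800)/(266+1573) = 919/1839 = 0.499728.
SE = √(p̂(1−p̂)(1/n₁+1/n₂)) = √(0.499728·0.500272·0.00439513) = √(0.00109878) = 0.033148.
z = (0.447368 − 0.508582)/0.033148 = -0.061214/0.033148 = -1.8467.
p-value = 2·P(Z > 1.847) ≈ 0.0648; since p > α = 0.02, fail to reject H₀.

z = -1.8467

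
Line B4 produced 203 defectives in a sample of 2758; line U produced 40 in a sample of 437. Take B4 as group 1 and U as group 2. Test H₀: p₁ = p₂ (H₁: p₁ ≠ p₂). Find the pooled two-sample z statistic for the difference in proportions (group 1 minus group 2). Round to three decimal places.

p̂₁ = 203/2758 ≈ 0.07360, p̂₂ = 40/437 ≈ 0.09153.
Pooled p̂ = (203+40)/(2758+437) = 243/3195 = 0.07606.
SE = √(0.0702718 × 0.00265091) = 0.01365.
z = (0.07360 − 0.09153)/0.01365 = -0.01793/0.01365 = -1.314.

z = -1.314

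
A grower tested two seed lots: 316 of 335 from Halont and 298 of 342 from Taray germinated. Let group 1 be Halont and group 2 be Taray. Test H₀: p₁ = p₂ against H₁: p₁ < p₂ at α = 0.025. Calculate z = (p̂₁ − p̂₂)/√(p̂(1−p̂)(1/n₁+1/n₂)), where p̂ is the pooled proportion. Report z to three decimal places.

p̂₁ = 316/335 ≈ 0.94328, p̂₂ = 298/342 ≈ 0.87135.
Pooled p̂ = (316+298)/(335+342) = 614/677 = 0.90694.
SE = √(p̂(1−p̂)(1/n₁+1/n₂)) = √(0.90694·0.09306·0.00590905) = √(0.000498711) = 0.02233.
z = (0.94328 − 0.87135)/0.02233 = 0.07193/0.02233 = 3.221.
p-value = P(Z < 3.221) ≈ 0.9994. With α = 0.025, fail to reject H₀.

z = 3.221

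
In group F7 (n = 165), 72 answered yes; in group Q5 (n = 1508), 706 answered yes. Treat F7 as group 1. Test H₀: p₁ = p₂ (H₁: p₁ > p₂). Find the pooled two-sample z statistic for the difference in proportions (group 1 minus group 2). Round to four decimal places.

p̂₁ = 72/165 = 0.436364, p̂₂ = 706/1508 = 0.468170.
Pooled p̂ = (72+706)/(165+1508) = 778/1673 = 0.465033.
SE = √(p̂(1−p̂)(1/n₁+1/n₂)) = √(0.465033·0.534967·0.00672374) = √(0.00167271) = 0.040899.
z = (0.436364 − 0.468170)/0.040899 = -0.031806/0.040899 = -0.7777.
p-value = P(Z > -0.778) ≈ 0.7816.

z = -0.7777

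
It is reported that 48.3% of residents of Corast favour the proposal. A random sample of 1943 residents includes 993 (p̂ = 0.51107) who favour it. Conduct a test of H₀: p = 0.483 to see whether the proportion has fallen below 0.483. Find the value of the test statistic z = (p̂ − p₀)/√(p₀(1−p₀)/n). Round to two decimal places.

z = 2.48

p̂ = 993/1943 = 0.51107.
SE = √(p₀(1−p₀)/n) = √(0.24971/1943) = 0.01134.
z = (0.51107 − 0.483)/0.01134 = 0.02807/0.01134 = 2.48.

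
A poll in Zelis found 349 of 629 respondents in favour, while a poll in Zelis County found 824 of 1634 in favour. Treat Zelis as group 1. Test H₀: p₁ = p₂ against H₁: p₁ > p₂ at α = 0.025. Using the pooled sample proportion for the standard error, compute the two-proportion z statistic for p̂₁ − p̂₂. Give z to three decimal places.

z = 2.157

p̂₁ = 349/629 = 0.55485, p̂₂ = 824/1634 = 0.50428.
Pooled p̂ = (349+824)/(629+1634) = 1173/2263 = 0.51834.
SE = √(0.249664 × 0.00220182) = 0.02345.
z = (0.55485 − 0.50428)/0.02345 = 0.05057/0.02345 = 2.157.
p-value = P(Z > 2.157) ≈ 0.0155. With α = 0.025, reject H₀.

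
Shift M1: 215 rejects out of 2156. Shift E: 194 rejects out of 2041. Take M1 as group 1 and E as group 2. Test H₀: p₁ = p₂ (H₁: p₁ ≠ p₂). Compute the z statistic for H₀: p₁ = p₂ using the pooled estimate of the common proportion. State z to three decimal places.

p̂₁ = 215/2156 ≈ 0.09972, p̂₂ = 194/2041 ≈ 0.09505.
Pooled p̂ = (215+194)/(2156+2041) = 409/4197 = 0.09745.
SE = √(p̂(1−p̂)(1/n₁+1/n₂)) = √(0.09745·0.90255·0.000953778) = √(8.38885e-05) = 0.00916.
z = (0.09972 − 0.09505)/0.00916 = 0.00467/0.00916 = 0.510.
Two-sided p-value ≈ 2·Φ(−0.510) = 0.6101.

z = 0.510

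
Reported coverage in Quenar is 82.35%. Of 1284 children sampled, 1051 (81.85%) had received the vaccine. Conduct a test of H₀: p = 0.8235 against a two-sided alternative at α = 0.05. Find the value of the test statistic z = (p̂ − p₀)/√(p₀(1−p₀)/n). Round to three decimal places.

z = -0.467

p̂ = 1051/1284 = 0.818536.
Standard error under H₀: √(0.8235×0.1765/1284) = 0.010640.
z = (0.818536 − 0.8235)/0.010640 = -0.004964/0.010640 = -0.467.
Two-sided p-value ≈ 2·Φ(−0.467) = 0.6408; since p > α = 0.05, fail to reject H₀.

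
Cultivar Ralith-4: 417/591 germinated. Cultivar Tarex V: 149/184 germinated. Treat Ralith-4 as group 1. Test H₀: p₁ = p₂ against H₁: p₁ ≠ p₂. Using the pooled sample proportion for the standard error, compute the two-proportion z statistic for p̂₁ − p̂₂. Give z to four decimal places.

z = -2.7812

p̂₁ = 417/591 ≈ 0.705584, p̂₂ = 149/184 ≈ 0.809783.
Pooled p̂ = (417+149)/(591+184) = 566/775 = 0.730323.
SE = √(0.196952 × 0.00712683) = 0.037465.
z = (0.705584 − 0.809783)/0.037465 = -0.104199/0.037465 = -2.7812.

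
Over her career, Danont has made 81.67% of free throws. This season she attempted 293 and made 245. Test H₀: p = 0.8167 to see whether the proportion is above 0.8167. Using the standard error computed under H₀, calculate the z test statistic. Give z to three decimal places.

p̂ = 245/293 ≈ 0.83618.
Standard error under H₀: √(0.8167×0.1833/293) = 0.02260.
z = (0.83618 − 0.8167)/0.02260 = 0.01948/0.02260 = 0.862.
p-value = P(Z > 0.862) ≈ 0.1944.

z = 0.862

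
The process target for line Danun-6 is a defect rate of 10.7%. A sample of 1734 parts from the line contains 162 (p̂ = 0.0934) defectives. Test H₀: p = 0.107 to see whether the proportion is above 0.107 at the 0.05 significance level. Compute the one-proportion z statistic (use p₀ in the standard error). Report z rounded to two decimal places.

z = -1.83

p̂ = 162/1734 = 0.09343.
Standard error under H₀: √(0.107×0.893/1734) = 0.00742.
z = (0.09343 − 0.107)/0.00742 = -0.01357/0.00742 = -1.83.
p-value = P(Z > -1.829) ≈ 0.9663, so at α = 0.05 we fail to reject H₀.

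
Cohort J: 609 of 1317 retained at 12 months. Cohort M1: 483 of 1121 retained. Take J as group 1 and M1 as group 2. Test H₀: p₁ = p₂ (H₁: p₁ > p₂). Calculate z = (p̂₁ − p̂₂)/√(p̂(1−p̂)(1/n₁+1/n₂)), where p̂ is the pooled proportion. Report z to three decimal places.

z = 1.561

p̂₁ = 609/1317 = 0.46241, p̂₂ = 483/1121 = 0.43087.
Pooled p̂ = (609+483)/(1317+1121) = 1092/2438 = 0.44791.
SE = √(0.247286 × 0.00165136) = 0.02021.
z = (0.46241 − 0.43087)/0.02021 = 0.03154/0.02021 = 1.561.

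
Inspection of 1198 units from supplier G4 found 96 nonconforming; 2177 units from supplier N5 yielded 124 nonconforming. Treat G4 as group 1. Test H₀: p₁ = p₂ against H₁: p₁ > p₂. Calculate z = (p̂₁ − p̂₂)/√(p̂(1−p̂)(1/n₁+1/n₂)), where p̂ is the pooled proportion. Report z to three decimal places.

p̂₁ = 96/1198 = 0.080134, p̂₂ = 124/2177 = 0.056959.
Pooled p̂ = (96+124)/(1198+2177) = 220/3375 = 0.065185.
SE = √(0.0609361 × 0.00129407) = 0.008880.
z = (0.080134 − 0.056959)/0.008880 = 0.023175/0.008880 = 2.610.

z = 2.610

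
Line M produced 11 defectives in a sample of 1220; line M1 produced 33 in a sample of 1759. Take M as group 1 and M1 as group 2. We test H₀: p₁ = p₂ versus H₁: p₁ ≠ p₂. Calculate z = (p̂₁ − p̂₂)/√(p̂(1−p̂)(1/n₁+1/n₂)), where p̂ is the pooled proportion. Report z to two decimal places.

p̂₁ = 11/1220 = 0.00902, p̂₂ = 33/1759 = 0.01876.
Pooled p̂ = (11+33)/(1220+1759) = 44/2979 = 0.01477.
SE = √(p̂(1−p̂)(1/n₁+1/n₂)) = √(0.01477·0.98523·0.00138818) = √(2.02006e-05) = 0.00449.
z = (0.00902 − 0.01876)/0.00449 = -0.00974/0.00449 = -2.17.

z = -2.17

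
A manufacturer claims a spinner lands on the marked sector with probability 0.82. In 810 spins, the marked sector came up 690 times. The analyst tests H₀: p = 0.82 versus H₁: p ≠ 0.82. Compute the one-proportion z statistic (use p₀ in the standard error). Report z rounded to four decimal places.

z = 2.3596

p̂ = 690/810 = 0.851852.
Under H₀, SE = √(0.82·0.18/810) = √(0.000182222) = 0.013499.
z = (0.851852 − 0.82)/0.013499 = 0.031852/0.013499 = 2.3596.
Two-sided p-value ≈ 2·Φ(−2.360) = 0.0183.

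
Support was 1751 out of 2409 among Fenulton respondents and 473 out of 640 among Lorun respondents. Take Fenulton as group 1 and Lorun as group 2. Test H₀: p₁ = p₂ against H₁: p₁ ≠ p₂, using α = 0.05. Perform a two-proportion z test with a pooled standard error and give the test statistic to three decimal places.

p̂₁ = 1751/2409 ≈ 0.726858, p̂₂ = 473/640 ≈ 0.739062.
Pooled p̂ = (1751+473)/(2409+640) = 2224/3049 = 0.729419.
SE = √(0.197367 × 0.00197761) = 0.019756.
z = (0.726858 − 0.739062)/0.019756 = -0.012204/0.019756 = -0.618.
p-value = 2·P(Z > 0.618) ≈ 0.5367, so at α = 0.05 we fail to reject H₀.

z = -0.618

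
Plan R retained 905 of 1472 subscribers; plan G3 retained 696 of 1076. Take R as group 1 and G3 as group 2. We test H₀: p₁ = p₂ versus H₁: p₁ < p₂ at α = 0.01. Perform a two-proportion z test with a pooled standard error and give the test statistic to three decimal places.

p̂₁ = 905/1472 = 0.61481, p̂₂ = 696/1076 = 0.64684.
Pooled p̂ = (905+696)/(1472+1076) = 1601/2548 = 0.62834.
SE = √(0.23353 × 0.00160872) = 0.01938.
z = (0.61481 − 0.64684)/0.01938 = -0.03203/0.01938 = -1.653.
p-value = P(Z < -1.653) ≈ 0.0492, so at α = 0.01 we fail to reject H₀.

z = -1.653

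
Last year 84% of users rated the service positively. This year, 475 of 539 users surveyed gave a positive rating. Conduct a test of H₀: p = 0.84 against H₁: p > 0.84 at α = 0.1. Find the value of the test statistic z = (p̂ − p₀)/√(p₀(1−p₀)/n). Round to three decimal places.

z = 2.613

p̂ = 475/539 = 0.88126.
Standard error under H₀: √(0.84×0.16/539) = 0.01579.
z = (0.88126 − 0.84)/0.01579 = 0.04126/0.01579 = 2.613.
p-value = P(Z > 2.613) ≈ 0.0045, so at α = 0.1 we reject H₀.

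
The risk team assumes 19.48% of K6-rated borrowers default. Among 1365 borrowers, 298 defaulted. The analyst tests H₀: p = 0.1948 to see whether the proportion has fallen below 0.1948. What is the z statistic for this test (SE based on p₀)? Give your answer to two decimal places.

p̂ = 298/1365 = 0.21832.
SE = √(p₀(1−p₀)/n) = √(0.15685/1365) = 0.01072.
z = (0.21832 − 0.1948)/0.01072 = 0.02352/0.01072 = 2.19.
p-value = P(Z < 2.194) ≈ 0.9859.

z = 2.19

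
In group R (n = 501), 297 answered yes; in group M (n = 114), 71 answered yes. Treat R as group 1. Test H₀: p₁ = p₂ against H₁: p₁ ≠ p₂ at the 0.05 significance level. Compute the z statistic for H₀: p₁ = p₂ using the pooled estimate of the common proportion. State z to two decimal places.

z = -0.59

p̂₁ = 297/501 = 0.5928, p̂₂ = 71/114 = 0.6228.
Pooled p̂ = (297+71)/(501+114) = 368/615 = 0.5984.
SE = √(0.240323 × 0.0107679) = 0.0509.
z = (0.5928 − 0.6228)/0.0509 = -0.0300/0.0509 = -0.59.
Two-sided p-value ≈ 2·Φ(−0.590) = 0.5555. With α = 0.05, fail to reject H₀.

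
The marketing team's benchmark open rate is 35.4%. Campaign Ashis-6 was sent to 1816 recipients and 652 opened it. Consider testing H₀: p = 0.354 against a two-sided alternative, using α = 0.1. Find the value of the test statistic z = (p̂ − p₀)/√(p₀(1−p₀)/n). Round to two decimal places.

p̂ = 652/1816 = 0.3590.
Standard error under H₀: √(0.354×0.646/1816) = 0.0112.
z = (0.3590 − 0.354)/0.0112 = 0.0050/0.0112 = 0.45.
Two-sided p-value ≈ 2·Φ(−0.448) = 0.6539. With α = 0.1, fail to reject H₀.

z = 0.45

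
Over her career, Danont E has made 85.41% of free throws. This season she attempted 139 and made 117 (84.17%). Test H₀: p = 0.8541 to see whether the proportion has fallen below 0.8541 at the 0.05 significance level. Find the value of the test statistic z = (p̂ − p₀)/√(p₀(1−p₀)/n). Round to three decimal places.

z = -0.413

p̂ = 117/139 = 0.84173.
Under H₀, SE = √(0.8541·0.1459/139) = √(0.000896498) = 0.02994.
z = (0.84173 − 0.8541)/0.02994 = -0.01237/0.02994 = -0.413.
p-value = P(Z < -0.413) ≈ 0.3397, so at α = 0.05 we fail to reject H₀.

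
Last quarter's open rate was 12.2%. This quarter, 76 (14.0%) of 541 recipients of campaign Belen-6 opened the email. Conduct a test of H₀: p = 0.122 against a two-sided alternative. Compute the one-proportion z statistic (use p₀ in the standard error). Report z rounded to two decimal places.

z = 1.31

p̂ = 76/541 ≈ 0.1405.
Under H₀, SE = √(0.122·0.878/541) = √(0.000197996) = 0.0141.
z = (0.1405 − 0.122)/0.0141 = 0.0185/0.0141 = 1.31.
p-value = 2·P(Z > 1.313) ≈ 0.1891.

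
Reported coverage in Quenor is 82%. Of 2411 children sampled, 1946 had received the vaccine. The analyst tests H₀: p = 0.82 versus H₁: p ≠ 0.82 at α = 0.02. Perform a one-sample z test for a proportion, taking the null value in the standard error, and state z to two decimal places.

p̂ = 1946/2411 = 0.807134.
SE = √(p₀(1−p₀)/n) = √(0.1476/2411) = 0.007824.
z = (0.807134 − 0.82)/0.007824 = -0.012866/0.007824 = -1.64.
Two-sided p-value ≈ 2·Φ(−1.644) = 0.1001; since p > α = 0.02, fail to reject H₀.

z = -1.64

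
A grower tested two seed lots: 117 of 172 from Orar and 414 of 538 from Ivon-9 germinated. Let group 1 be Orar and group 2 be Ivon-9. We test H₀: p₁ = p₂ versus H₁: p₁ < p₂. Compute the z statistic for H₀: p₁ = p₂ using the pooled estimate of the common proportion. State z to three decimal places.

p̂₁ = 117/172 ≈ 0.68023, p̂₂ = 414/538 ≈ 0.76952.
Pooled p̂ = (117+414)/(172+538) = 531/710 = 0.74789.
SE = √(p̂(1−p̂)(1/n₁+1/n₂)) = √(0.74789·0.25211·0.00767269) = √(0.0014467) = 0.03804.
z = (0.68023 − 0.76952)/0.03804 = -0.08929/0.03804 = -2.347.
p-value = P(Z < -2.347) ≈ 0.0095.

z = -2.347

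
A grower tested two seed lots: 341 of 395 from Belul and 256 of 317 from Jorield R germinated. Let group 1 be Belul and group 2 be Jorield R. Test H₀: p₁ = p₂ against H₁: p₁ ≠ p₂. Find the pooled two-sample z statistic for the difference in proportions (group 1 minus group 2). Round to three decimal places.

p̂₁ = 341/395 ≈ 0.86329, p̂₂ = 256/317 ≈ 0.80757.
Pooled p̂ = (341+256)/(395+317) = 597/712 = 0.83848.
SE = √(0.135429 × 0.00568622) = 0.02775.
z = (0.86329 − 0.80757)/0.02775 = 0.05572/0.02775 = 2.008.
Two-sided p-value ≈ 2·Φ(−2.008) = 0.0447.

z = 2.008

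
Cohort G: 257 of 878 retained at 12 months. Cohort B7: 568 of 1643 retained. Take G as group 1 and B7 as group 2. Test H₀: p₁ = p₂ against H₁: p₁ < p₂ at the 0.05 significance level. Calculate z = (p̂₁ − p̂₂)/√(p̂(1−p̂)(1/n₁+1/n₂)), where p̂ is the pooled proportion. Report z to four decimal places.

z = -2.7019

p̂₁ = 257/878 ≈ 0.292711, p̂₂ = 568/1643 ≈ 0.345709.
Pooled p̂ = (257+568)/(878+1643) = 825/2521 = 0.327251.
SE = √(p̂(1−p̂)(1/n₁+1/n₂)) = √(0.327251·0.672749·0.00174759) = √(0.000384747) = 0.019615.
z = (0.292711 − 0.345709)/0.019615 = -0.052998/0.019615 = -2.7019.
p-value = P(Z < -2.702) ≈ 0.0034, so at α = 0.05 we reject H₀.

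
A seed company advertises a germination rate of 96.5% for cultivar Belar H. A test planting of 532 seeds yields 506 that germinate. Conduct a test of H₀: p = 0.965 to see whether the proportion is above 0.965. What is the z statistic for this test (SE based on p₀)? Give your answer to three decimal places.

z = -1.741

p̂ = 506/532 = 0.951128.
Standard error under H₀: √(0.965×0.035/532) = 0.007968.
z = (0.951128 − 0.965)/0.007968 = -0.013872/0.007968 = -1.741.
p-value = P(Z > -1.741) ≈ 0.9592.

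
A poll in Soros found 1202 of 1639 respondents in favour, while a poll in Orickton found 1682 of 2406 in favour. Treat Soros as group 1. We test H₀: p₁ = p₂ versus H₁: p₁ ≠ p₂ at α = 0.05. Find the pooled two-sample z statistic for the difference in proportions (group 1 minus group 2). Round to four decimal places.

z = 2.3666

p̂₁ = 1202/1639 = 0.733374, p̂₂ = 1682/2406 = 0.699086.
Pooled p̂ = (1202+1682)/(1639+2406) = 2884/4045 = 0.712979.
SE = √(p̂(1−p̂)(1/n₁+1/n₂)) = √(0.712979·0.287021·0.00102576) = √(0.000209911) = 0.014488.
z = (0.733374 − 0.699086)/0.014488 = 0.034288/0.014488 = 2.3666.
p-value = 2·P(Z > 2.367) ≈ 0.0180; since p < α = 0.05, reject H₀.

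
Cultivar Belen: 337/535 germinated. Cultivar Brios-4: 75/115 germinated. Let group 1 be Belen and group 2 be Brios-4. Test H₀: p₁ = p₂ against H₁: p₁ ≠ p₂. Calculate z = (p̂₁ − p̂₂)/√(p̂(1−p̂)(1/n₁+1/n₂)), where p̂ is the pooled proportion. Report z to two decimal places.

p̂₁ = 337/535 ≈ 0.6299, p̂₂ = 75/115 ≈ 0.6522.
Pooled p̂ = (337+75)/(535+115) = 412/650 = 0.6338.
SE = √(p̂(1−p̂)(1/n₁+1/n₂)) = √(0.6338·0.3662·0.0105648) = √(0.00245194) = 0.0495.
z = (0.6299 − 0.6522)/0.0495 = -0.0223/0.0495 = -0.45.
p-value = 2·P(Z > 0.450) ≈ 0.6529.

z = -0.45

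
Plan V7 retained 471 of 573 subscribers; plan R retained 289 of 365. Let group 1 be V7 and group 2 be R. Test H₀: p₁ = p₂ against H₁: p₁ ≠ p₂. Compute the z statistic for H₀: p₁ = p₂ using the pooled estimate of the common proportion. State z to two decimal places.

p̂₁ = 471/573 ≈ 0.8220, p̂₂ = 289/365 ≈ 0.7918.
Pooled p̂ = (471+289)/(573+365) = 760/938 = 0.8102.
SE = √(0.153755 × 0.00448493) = 0.0263.
z = (0.8220 − 0.7918)/0.0263 = 0.0302/0.0263 = 1.15.

z = 1.15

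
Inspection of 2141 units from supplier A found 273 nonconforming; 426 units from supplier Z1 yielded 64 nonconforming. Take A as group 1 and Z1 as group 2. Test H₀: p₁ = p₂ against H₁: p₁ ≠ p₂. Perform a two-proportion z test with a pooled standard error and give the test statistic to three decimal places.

z = -1.268

p̂₁ = 273/2141 ≈ 0.12751, p̂₂ = 64/426 ≈ 0.15023.
Pooled p̂ = (273+64)/(2141+426) = 337/2567 = 0.13128.
SE = √(0.114047 × 0.00281449) = 0.01792.
z = (0.12751 − 0.15023)/0.01792 = -0.02272/0.01792 = -1.268.
Two-sided p-value ≈ 2·Φ(−1.268) = 0.2047.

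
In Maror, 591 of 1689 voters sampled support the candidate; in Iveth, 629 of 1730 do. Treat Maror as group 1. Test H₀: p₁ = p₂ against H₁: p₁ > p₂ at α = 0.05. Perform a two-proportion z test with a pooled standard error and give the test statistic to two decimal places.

p̂₁ = 591/1689 = 0.34991, p̂₂ = 629/1730 = 0.36358.
Pooled p̂ = (591+629)/(1689+1730) = 1220/3419 = 0.35683.
SE = √(p̂(1−p̂)(1/n₁+1/n₂)) = √(0.35683·0.64317·0.0011701) = √(0.000268541) = 0.01639.
z = (0.34991 − 0.36358)/0.01639 = -0.01367/0.01639 = -0.83.
p-value = P(Z > -0.834) ≈ 0.7980; since p > α = 0.05, fail to reject H₀.

z = -0.83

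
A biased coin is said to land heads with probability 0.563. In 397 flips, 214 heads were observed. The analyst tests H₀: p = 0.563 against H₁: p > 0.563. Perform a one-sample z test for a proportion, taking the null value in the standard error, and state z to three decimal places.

p̂ = 214/397 = 0.539043.
Standard error under H₀: √(0.563×0.437/397) = 0.024894.
z = (0.539043 − 0.563)/0.024894 = -0.023957/0.024894 = -0.962.

z = -0.962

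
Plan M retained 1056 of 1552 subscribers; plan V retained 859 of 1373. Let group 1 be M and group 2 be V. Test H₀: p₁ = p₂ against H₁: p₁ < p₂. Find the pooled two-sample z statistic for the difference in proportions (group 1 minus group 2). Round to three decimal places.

z = 3.109

p̂₁ = 1056/1552 = 0.680412, p̂₂ = 859/1373 = 0.625637.
Pooled p̂ = (1056+859)/(1552+1373) = 1915/2925 = 0.654701.
SE = √(p̂(1−p̂)(1/n₁+1/n₂)) = √(0.654701·0.345299·0.00137266) = √(0.000310314) = 0.017616.
z = (0.680412 − 0.625637)/0.017616 = 0.054775/0.017616 = 3.109.
p-value = P(Z < 3.109) ≈ 0.9991.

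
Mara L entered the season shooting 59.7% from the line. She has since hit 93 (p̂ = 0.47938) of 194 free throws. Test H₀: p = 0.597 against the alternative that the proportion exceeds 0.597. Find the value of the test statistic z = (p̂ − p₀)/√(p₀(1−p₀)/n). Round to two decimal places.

z = -3.34

p̂ = 93/194 ≈ 0.4794.
SE = √(p₀(1−p₀)/n) = √(0.24059/194) = 0.0352.
z = (0.4794 − 0.597)/0.0352 = -0.1176/0.0352 = -3.34.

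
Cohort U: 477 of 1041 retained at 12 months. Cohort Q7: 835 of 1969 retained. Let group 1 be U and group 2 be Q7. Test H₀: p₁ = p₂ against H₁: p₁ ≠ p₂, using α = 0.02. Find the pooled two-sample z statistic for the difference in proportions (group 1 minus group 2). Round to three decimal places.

p̂₁ = 477/1041 = 0.45821, p̂₂ = 835/1969 = 0.42407.
Pooled p̂ = (477+835)/(1041+1969) = 1312/3010 = 0.43588.
SE = √(p̂(1−p̂)(1/n₁+1/n₂)) = √(0.43588·0.56412·0.00146849) = √(0.000361084) = 0.01900.
z = (0.45821 − 0.42407)/0.01900 = 0.03414/0.01900 = 1.797.
Two-sided p-value ≈ 2·Φ(−1.797) = 0.0724. With α = 0.02, fail to reject H₀.

z = 1.797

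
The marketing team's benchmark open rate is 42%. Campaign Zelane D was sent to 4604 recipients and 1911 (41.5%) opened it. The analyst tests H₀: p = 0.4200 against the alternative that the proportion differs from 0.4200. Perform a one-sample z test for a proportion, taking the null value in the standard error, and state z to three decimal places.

z = -0.677

p̂ = 1911/4604 = 0.415074.
SE = √(p₀(1−p₀)/n) = √(0.2436/4604) = 0.007274.
z = (0.415074 − 0.42)/0.007274 = -0.004926/0.007274 = -0.677.
Two-sided p-value ≈ 2·Φ(−0.677) = 0.4983.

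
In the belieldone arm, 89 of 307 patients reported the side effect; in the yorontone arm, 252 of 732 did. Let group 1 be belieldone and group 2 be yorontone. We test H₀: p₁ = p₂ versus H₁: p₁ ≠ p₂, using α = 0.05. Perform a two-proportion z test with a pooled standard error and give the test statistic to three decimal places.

p̂₁ = 89/307 ≈ 0.289902, p̂₂ = 252/732 ≈ 0.344262.
Pooled p̂ = (89+252)/(307+732) = 341/1039 = 0.328200.
SE = √(0.220485 × 0.00462345) = 0.031928.
z = (0.289902 − 0.344262)/0.031928 = -0.054360/0.031928 = -1.703.
Two-sided p-value ≈ 2·Φ(−1.703) = 0.0886; since p > α = 0.05, fail to reject H₀.

z = -1.703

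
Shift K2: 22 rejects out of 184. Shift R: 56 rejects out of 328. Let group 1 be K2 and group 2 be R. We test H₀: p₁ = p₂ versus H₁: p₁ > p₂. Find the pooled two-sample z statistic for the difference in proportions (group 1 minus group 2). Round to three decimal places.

z = -1.546

p̂₁ = 22/184 ≈ 0.11957, p̂₂ = 56/328 ≈ 0.17073.
Pooled p̂ = (22+56)/(184+328) = 78/512 = 0.15234.
SE = √(p̂(1−p̂)(1/n₁+1/n₂)) = √(0.15234·0.84766·0.00848356) = √(0.00109553) = 0.03310.
z = (0.11957 − 0.17073)/0.03310 = -0.05116/0.03310 = -1.546.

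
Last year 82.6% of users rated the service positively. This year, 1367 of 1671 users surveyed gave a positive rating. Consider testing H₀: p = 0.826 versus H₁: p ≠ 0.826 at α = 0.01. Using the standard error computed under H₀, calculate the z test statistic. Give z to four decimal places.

p̂ = 1367/1671 ≈ 0.8180730.
SE = √(p₀(1−p₀)/n) = √(0.14372/1671) = 0.0092742.
z = (0.8180730 − 0.826)/0.0092742 = -0.0079270/0.0092742 = -0.8547.
Two-sided p-value ≈ 2·Φ(−0.855) = 0.3927, so at α = 0.01 we fail to reject H₀.

z = -0.8547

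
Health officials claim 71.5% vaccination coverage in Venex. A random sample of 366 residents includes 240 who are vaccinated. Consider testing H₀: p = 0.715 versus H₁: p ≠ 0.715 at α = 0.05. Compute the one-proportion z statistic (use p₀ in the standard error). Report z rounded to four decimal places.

p̂ = 240/366 = 0.6557377.
Standard error under H₀: √(0.715×0.285/366) = 0.0235958.
z = (0.6557377 − 0.715)/0.0235958 = -0.0592623/0.0235958 = -2.5116.
Two-sided p-value ≈ 2·Φ(−2.512) = 0.0120; since p < α = 0.05, reject H₀.

z = -2.5116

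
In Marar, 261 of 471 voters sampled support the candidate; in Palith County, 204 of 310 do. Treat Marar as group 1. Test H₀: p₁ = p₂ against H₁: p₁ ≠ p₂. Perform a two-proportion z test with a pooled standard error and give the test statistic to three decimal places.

z = -2.895

p̂₁ = 261/471 ≈ 0.55414, p̂₂ = 204/310 ≈ 0.65806.
Pooled p̂ = (261+204)/(471+310) = 465/781 = 0.59539.
SE = √(p̂(1−p̂)(1/n₁+1/n₂)) = √(0.59539·0.40461·0.00534895) = √(0.00128857) = 0.03590.
z = (0.55414 − 0.65806)/0.03590 = -0.10392/0.03590 = -2.895.
p-value = 2·P(Z > 2.895) ≈ 0.0038.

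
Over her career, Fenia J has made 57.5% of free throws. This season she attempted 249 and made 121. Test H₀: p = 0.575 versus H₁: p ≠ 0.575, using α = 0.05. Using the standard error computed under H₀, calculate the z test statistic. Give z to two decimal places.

p̂ = 121/249 ≈ 0.48594.
Standard error under H₀: √(0.575×0.425/249) = 0.03133.
z = (0.48594 − 0.575)/0.03133 = -0.08906/0.03133 = -2.84.
p-value = 2·P(Z > 2.843) ≈ 0.0045. With α = 0.05, reject H₀.

z = -2.84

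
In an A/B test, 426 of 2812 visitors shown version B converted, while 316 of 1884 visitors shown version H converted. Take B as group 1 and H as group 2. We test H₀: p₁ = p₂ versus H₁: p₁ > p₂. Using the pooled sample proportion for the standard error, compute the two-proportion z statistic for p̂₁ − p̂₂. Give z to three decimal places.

p̂₁ = 426/2812 = 0.15149, p̂₂ = 316/1884 = 0.16773.
Pooled p̂ = (426+316)/(2812+1884) = 742/4696 = 0.15801.
SE = √(p̂(1−p̂)(1/n₁+1/n₂)) = √(0.15801·0.84199·0.000886404) = √(0.000117928) = 0.01086.
z = (0.15149 − 0.16773)/0.01086 = -0.01624/0.01086 = -1.495.
p-value = P(Z > -1.495) ≈ 0.9325.

z = -1.495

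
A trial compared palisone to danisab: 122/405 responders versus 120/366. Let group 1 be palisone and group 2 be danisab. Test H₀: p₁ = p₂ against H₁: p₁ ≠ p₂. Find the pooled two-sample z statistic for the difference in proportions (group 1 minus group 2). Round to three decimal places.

p̂₁ = 122/405 ≈ 0.30123, p̂₂ = 120/366 ≈ 0.32787.
Pooled p̂ = (122+120)/(405+366) = 242/771 = 0.31388.
SE = √(p̂(1−p̂)(1/n₁+1/n₂)) = √(0.31388·0.68612·0.00520138) = √(0.00112016) = 0.03347.
z = (0.30123 − 0.32787)/0.03347 = -0.02664/0.03347 = -0.796.
Two-sided p-value ≈ 2·Φ(−0.796) = 0.4262.

z = -0.796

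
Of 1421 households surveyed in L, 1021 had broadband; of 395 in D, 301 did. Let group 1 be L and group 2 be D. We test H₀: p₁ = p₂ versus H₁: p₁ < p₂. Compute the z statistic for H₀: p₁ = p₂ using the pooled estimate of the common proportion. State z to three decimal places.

z = -1.719

p̂₁ = 1021/1421 ≈ 0.71851, p̂₂ = 301/395 ≈ 0.76203.
Pooled p̂ = (1021+301)/(1421+395) = 1322/1816 = 0.72797.
SE = √(0.198028 × 0.00323538) = 0.02531.
z = (0.71851 − 0.76203)/0.02531 = -0.04352/0.02531 = -1.719.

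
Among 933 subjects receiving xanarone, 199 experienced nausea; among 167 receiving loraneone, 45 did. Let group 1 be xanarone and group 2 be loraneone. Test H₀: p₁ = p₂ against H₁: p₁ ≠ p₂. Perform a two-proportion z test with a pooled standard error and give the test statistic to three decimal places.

z = -1.609

p̂₁ = 199/933 ≈ 0.21329, p̂₂ = 45/167 ≈ 0.26946.
Pooled p̂ = (199+45)/(933+167) = 244/1100 = 0.22182.
SE = √(0.172615 × 0.00705984) = 0.03491.
z = (0.21329 − 0.26946)/0.03491 = -0.05617/0.03491 = -1.609.
p-value = 2·P(Z > 1.609) ≈ 0.1076.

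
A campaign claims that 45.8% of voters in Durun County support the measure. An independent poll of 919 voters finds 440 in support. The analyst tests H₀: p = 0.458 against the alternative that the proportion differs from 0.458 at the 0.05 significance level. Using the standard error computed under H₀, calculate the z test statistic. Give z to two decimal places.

p̂ = 440/919 = 0.47878.
Standard error under H₀: √(0.458×0.542/919) = 0.01644.
z = (0.47878 − 0.458)/0.01644 = 0.02078/0.01644 = 1.26.
Two-sided p-value ≈ 2·Φ(−1.264) = 0.2061, so at α = 0.05 we fail to reject H₀.

z = 1.26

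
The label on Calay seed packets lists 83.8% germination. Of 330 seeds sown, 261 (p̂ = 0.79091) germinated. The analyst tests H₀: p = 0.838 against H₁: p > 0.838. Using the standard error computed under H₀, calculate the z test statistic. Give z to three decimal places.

p̂ = 261/330 ≈ 0.79091.
SE = √(p₀(1−p₀)/n) = √(0.13576/330) = 0.02028.
z = (0.79091 − 0.838)/0.02028 = -0.04709/0.02028 = -2.322.

z = -2.322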